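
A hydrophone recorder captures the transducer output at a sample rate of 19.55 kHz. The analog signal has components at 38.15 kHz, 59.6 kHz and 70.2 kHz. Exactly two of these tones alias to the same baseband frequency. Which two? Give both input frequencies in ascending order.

38.15 kHz, 59.6 kHz

fs/2 = 9.775 kHz.
38.15 kHz mod fs = 18.6 kHz.
18.6 kHz > fs/2 = 9.775 kHz, folds to fs − 18.6 kHz = 0.95 kHz.
59.6 kHz mod fs = 0.95 kHz.
0.95 kHz ≤ fs/2 = 9.775 kHz, appears at 0.95 kHz.
70.2 kHz mod fs = 11.55 kHz.
11.55 kHz > fs/2 = 9.775 kHz, folds to fs − 11.55 kHz = 8 kHz.
38.15 kHz and 59.6 kHz both map to 0.95 kHz.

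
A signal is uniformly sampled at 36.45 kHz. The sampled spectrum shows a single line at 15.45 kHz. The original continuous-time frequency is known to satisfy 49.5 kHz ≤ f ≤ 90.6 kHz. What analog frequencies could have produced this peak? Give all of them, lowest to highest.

51.9 kHz, 57.45 kHz, 88.35 kHz

Frequencies that alias to 15.45 kHz are k·fs ± 15.45 kHz for integer k ≥ 0.
k=0: 15.45 kHz.
k=1: 21 kHz, 51.9 kHz.
k=2: 57.45 kHz, 88.35 kHz.
k=3: 93.9 kHz, 124.8 kHz.
Within [49.5 kHz, 90.6 kHz]: 51.9 kHz, 57.45 kHz, 88.35 kHz.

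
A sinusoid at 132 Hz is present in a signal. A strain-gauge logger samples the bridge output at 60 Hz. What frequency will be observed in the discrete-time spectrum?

132 Hz mod fs = 12 Hz.
12 Hz ≤ fs/2 = 30 Hz, appears at 12 Hz.

12 Hz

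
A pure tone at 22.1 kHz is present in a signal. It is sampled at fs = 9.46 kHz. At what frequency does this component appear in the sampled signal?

3.18 kHz

22.1 kHz mod fs = 3.18 kHz.
3.18 kHz ≤ fs/2 = 4.73 kHz, appears at 3.18 kHz.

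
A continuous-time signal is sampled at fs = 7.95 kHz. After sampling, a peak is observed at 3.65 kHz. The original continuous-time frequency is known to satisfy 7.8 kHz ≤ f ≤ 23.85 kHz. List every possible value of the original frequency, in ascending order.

Frequencies that alias to 3.65 kHz are k·fs ± 3.65 kHz for integer k ≥ 0.
k=0: 3.65 kHz.
k=1: 4.3 kHz, 11.6 kHz.
k=2: 12.25 kHz, 19.55 kHz.
k=3: 20.2 kHz, 27.5 kHz.
k=4: 28.15 kHz, 35.45 kHz.
Within [7.8 kHz, 23.85 kHz]: 11.6 kHz, 12.25 kHz, 19.55 kHz, 20.2 kHz.

11.6 kHz, 12.25 kHz, 19.55 kHz, 20.2 kHz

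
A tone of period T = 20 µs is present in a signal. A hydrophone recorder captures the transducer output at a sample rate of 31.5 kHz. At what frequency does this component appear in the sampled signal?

13 kHz

T = 20 µs → f = 1/T = 50 kHz.
50 kHz mod fs = 18.5 kHz.
18.5 kHz > fs/2 = 15.75 kHz, folds to fs − 18.5 kHz = 13 kHz.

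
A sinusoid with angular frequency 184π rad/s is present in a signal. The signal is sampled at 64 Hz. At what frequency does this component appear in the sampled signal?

ω = 184π rad/s → f = ω/(2π) = 92 Hz.
92 Hz mod fs = 28 Hz.
28 Hz ≤ fs/2 = 32 Hz, appears at 28 Hz.

28 Hz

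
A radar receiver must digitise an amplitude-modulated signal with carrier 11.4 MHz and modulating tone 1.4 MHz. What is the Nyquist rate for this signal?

AM sidebands sit at fc ± fm = 10 MHz and 12.8 MHz.
Highest-frequency component: 12.8 MHz.
Nyquist rate = 2 × 12.8 MHz = 25.6 MHz.

25.6 MHz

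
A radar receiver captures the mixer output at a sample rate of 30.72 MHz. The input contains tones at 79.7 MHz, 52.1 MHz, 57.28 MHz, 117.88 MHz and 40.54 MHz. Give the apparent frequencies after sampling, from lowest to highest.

4.16 MHz, 5 MHz, 9.34 MHz, 9.82 MHz, 12.46 MHz

fs/2 = 15.36 MHz.
79.7 MHz mod fs = 18.26 MHz.
18.26 MHz > fs/2 = 15.36 MHz, folds to fs − 18.26 MHz = 12.46 MHz.
52.1 MHz mod fs = 21.38 MHz.
21.38 MHz > fs/2 = 15.36 MHz, folds to fs − 21.38 MHz = 9.34 MHz.
57.28 MHz mod fs = 26.56 MHz.
26.56 MHz > fs/2 = 15.36 MHz, folds to fs − 26.56 MHz = 4.16 MHz.
117.88 MHz mod fs = 25.72 MHz.
25.72 MHz > fs/2 = 15.36 MHz, folds to fs − 25.72 MHz = 5 MHz.
40.54 MHz mod fs = 9.82 MHz.
9.82 MHz ≤ fs/2 = 15.36 MHz, appears at 9.82 MHz.
Distinct values: {4.16 MHz, 5 MHz, 9.34 MHz, 9.82 MHz, 12.46 MHz}.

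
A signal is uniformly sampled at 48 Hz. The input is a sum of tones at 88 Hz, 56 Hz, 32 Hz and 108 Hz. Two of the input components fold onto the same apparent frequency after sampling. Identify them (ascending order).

56 Hz, 88 Hz

fs/2 = 24 Hz.
88 Hz mod fs = 40 Hz.
40 Hz > fs/2 = 24 Hz, folds to fs − 40 Hz = 8 Hz.
56 Hz mod fs = 8 Hz.
8 Hz ≤ fs/2 = 24 Hz, appears at 8 Hz.
32 Hz > fs/2 = 24 Hz, folds to fs − 32 Hz = 16 Hz.
108 Hz mod fs = 12 Hz.
12 Hz ≤ fs/2 = 24 Hz, appears at 12 Hz.
56 Hz and 88 Hz both map to 8 Hz.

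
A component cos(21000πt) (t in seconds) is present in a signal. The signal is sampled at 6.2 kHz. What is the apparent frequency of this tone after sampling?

1.9 kHz

ω = 21000π rad/s → f = ω/(2π) = 10500 Hz = 10.5 kHz.
10.5 kHz mod fs = 4.3 kHz.
4.3 kHz > fs/2 = 3.1 kHz, folds to fs − 4.3 kHz = 1.9 kHz.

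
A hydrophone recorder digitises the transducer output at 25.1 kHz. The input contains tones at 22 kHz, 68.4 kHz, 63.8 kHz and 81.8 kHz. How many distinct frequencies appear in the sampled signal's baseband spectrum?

4

fs/2 = 12.55 kHz.
22 kHz > fs/2 = 12.55 kHz, folds to fs − 22 kHz = 3.1 kHz.
68.4 kHz mod fs = 18.2 kHz.
18.2 kHz > fs/2 = 12.55 kHz, folds to fs − 18.2 kHz = 6.9 kHz.
63.8 kHz mod fs = 13.6 kHz.
13.6 kHz > fs/2 = 12.55 kHz, folds to fs − 13.6 kHz = 11.5 kHz.
81.8 kHz mod fs = 6.5 kHz.
6.5 kHz ≤ fs/2 = 12.55 kHz, appears at 6.5 kHz.
Distinct values: {3.1 kHz, 6.5 kHz, 6.9 kHz, 11.5 kHz} → 4.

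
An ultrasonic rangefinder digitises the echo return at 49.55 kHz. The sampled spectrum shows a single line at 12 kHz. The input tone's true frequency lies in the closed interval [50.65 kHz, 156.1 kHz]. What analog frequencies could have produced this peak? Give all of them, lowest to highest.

Frequencies that alias to 12 kHz are k·fs ± 12 kHz for integer k ≥ 0.
k=0: 12 kHz.
k=1: 37.55 kHz, 61.55 kHz.
k=2: 87.1 kHz, 111.1 kHz.
k=3: 136.65 kHz, 160.65 kHz.
k=4: 186.2 kHz, 210.2 kHz.
Within [50.65 kHz, 156.1 kHz]: 61.55 kHz, 87.1 kHz, 111.1 kHz, 136.65 kHz.

61.55 kHz, 87.1 kHz, 111.1 kHz, 136.65 kHz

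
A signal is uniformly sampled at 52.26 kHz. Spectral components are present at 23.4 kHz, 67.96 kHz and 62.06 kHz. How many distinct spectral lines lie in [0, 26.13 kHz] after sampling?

3

fs/2 = 26.13 kHz.
23.4 kHz ≤ fs/2 = 26.13 kHz, passes unchanged.
67.96 kHz mod fs = 15.7 kHz.
15.7 kHz ≤ fs/2 = 26.13 kHz, appears at 15.7 kHz.
62.06 kHz mod fs = 9.8 kHz.
9.8 kHz ≤ fs/2 = 26.13 kHz, appears at 9.8 kHz.
Distinct values: {9.8 kHz, 15.7 kHz, 23.4 kHz} → 3.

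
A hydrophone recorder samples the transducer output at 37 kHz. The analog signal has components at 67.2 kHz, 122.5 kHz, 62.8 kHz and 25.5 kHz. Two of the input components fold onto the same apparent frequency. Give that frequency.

fs/2 = 18.5 kHz.
67.2 kHz mod fs = 30.2 kHz.
30.2 kHz > fs/2 = 18.5 kHz, folds to fs − 30.2 kHz = 6.8 kHz.
122.5 kHz mod fs = 11.5 kHz.
11.5 kHz ≤ fs/2 = 18.5 kHz, appears at 11.5 kHz.
62.8 kHz mod fs = 25.8 kHz.
25.8 kHz > fs/2 = 18.5 kHz, folds to fs − 25.8 kHz = 11.2 kHz.
25.5 kHz > fs/2 = 18.5 kHz, folds to fs − 25.5 kHz = 11.5 kHz.
25.5 kHz and 122.5 kHz both map to 11.5 kHz.

11.5 kHz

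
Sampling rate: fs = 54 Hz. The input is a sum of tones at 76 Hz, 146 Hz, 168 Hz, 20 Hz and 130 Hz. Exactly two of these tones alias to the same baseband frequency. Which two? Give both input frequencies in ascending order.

fs/2 = 27 Hz.
76 Hz mod fs = 22 Hz.
22 Hz ≤ fs/2 = 27 Hz, appears at 22 Hz.
146 Hz mod fs = 38 Hz.
38 Hz > fs/2 = 27 Hz, folds to fs − 38 Hz = 16 Hz.
168 Hz mod fs = 6 Hz.
6 Hz ≤ fs/2 = 27 Hz, appears at 6 Hz.
20 Hz ≤ fs/2 = 27 Hz, passes unchanged.
130 Hz mod fs = 22 Hz.
22 Hz ≤ fs/2 = 27 Hz, appears at 22 Hz.
76 Hz and 130 Hz both map to 22 Hz.

76 Hz, 130 Hz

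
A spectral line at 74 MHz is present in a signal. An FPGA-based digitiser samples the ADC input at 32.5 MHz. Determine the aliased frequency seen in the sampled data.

9 MHz

74 MHz mod fs = 9 MHz.
9 MHz ≤ fs/2 = 16.25 MHz, appears at 9 MHz.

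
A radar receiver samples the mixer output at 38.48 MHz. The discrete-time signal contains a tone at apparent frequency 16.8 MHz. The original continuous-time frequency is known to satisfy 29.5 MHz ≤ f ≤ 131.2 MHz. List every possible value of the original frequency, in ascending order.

55.28 MHz, 60.16 MHz, 93.76 MHz, 98.64 MHz

Frequencies that alias to 16.8 MHz are k·fs ± 16.8 MHz for integer k ≥ 0.
k=0: 16.8 MHz.
k=1: 21.68 MHz, 55.28 MHz.
k=2: 60.16 MHz, 93.76 MHz.
k=3: 98.64 MHz, 132.24 MHz.
k=4: 137.12 MHz, 170.72 MHz.
Within [29.5 MHz, 131.2 MHz]: 55.28 MHz, 60.16 MHz, 93.76 MHz, 98.64 MHz.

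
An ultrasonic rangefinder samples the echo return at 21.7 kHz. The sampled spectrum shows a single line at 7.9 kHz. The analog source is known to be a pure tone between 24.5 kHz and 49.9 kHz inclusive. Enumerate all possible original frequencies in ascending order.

Frequencies that alias to 7.9 kHz are k·fs ± 7.9 kHz for integer k ≥ 0.
k=0: 7.9 kHz.
k=1: 13.8 kHz, 29.6 kHz.
k=2: 35.5 kHz, 51.3 kHz.
k=3: 57.2 kHz, 73 kHz.
Within [24.5 kHz, 49.9 kHz]: 29.6 kHz, 35.5 kHz.

29.6 kHz, 35.5 kHz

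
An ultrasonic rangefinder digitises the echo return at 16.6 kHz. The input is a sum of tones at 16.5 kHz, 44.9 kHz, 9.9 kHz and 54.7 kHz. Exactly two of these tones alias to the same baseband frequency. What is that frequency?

fs/2 = 8.3 kHz.
16.5 kHz > fs/2 = 8.3 kHz, folds to fs − 16.5 kHz = 0.1 kHz.
44.9 kHz mod fs = 11.7 kHz.
11.7 kHz > fs/2 = 8.3 kHz, folds to fs − 11.7 kHz = 4.9 kHz.
9.9 kHz > fs/2 = 8.3 kHz, folds to fs − 9.9 kHz = 6.7 kHz.
54.7 kHz mod fs = 4.9 kHz.
4.9 kHz ≤ fs/2 = 8.3 kHz, appears at 4.9 kHz.
44.9 kHz and 54.7 kHz both map to 4.9 kHz.

4.9 kHz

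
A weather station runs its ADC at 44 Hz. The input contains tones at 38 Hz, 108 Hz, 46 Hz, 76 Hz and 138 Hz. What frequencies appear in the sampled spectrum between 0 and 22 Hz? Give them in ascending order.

2 Hz, 6 Hz, 12 Hz, 20 Hz

fs/2 = 22 Hz.
38 Hz > fs/2 = 22 Hz, folds to fs − 38 Hz = 6 Hz.
108 Hz mod fs = 20 Hz.
20 Hz ≤ fs/2 = 22 Hz, appears at 20 Hz.
46 Hz mod fs = 2 Hz.
2 Hz ≤ fs/2 = 22 Hz, appears at 2 Hz.
76 Hz mod fs = 32 Hz.
32 Hz > fs/2 = 22 Hz, folds to fs − 32 Hz = 12 Hz.
138 Hz mod fs = 6 Hz.
6 Hz ≤ fs/2 = 22 Hz, appears at 6 Hz.
Distinct values: {2 Hz, 6 Hz, 12 Hz, 20 Hz}.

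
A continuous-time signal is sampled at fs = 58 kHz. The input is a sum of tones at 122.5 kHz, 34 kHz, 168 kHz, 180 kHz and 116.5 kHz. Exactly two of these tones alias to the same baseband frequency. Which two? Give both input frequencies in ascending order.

168 kHz, 180 kHz

fs/2 = 29 kHz.
122.5 kHz mod fs = 6.5 kHz.
6.5 kHz ≤ fs/2 = 29 kHz, appears at 6.5 kHz.
34 kHz > fs/2 = 29 kHz, folds to fs − 34 kHz = 24 kHz.
168 kHz mod fs = 52 kHz.
52 kHz > fs/2 = 29 kHz, folds to fs − 52 kHz = 6 kHz.
180 kHz mod fs = 6 kHz.
6 kHz ≤ fs/2 = 29 kHz, appears at 6 kHz.
116.5 kHz mod fs = 0.5 kHz.
0.5 kHz ≤ fs/2 = 29 kHz, appears at 0.5 kHz.
168 kHz and 180 kHz both map to 6 kHz.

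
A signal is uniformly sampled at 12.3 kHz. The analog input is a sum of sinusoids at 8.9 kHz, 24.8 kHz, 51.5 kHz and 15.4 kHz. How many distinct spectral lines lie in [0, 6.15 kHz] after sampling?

4

fs/2 = 6.15 kHz.
8.9 kHz > fs/2 = 6.15 kHz, folds to fs − 8.9 kHz = 3.4 kHz.
24.8 kHz mod fs = 0.2 kHz.
0.2 kHz ≤ fs/2 = 6.15 kHz, appears at 0.2 kHz.
51.5 kHz mod fs = 2.3 kHz.
2.3 kHz ≤ fs/2 = 6.15 kHz, appears at 2.3 kHz.
15.4 kHz mod fs = 3.1 kHz.
3.1 kHz ≤ fs/2 = 6.15 kHz, appears at 3.1 kHz.
Distinct values: {0.2 kHz, 2.3 kHz, 3.1 kHz, 3.4 kHz} → 4.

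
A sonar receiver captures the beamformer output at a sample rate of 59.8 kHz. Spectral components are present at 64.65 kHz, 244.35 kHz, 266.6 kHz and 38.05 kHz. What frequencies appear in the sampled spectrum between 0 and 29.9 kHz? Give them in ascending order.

4.85 kHz, 5.15 kHz, 21.75 kHz, 27.4 kHz

fs/2 = 29.9 kHz.
64.65 kHz mod fs = 4.85 kHz.
4.85 kHz ≤ fs/2 = 29.9 kHz, appears at 4.85 kHz.
244.35 kHz mod fs = 5.15 kHz.
5.15 kHz ≤ fs/2 = 29.9 kHz, appears at 5.15 kHz.
266.6 kHz mod fs = 27.4 kHz.
27.4 kHz ≤ fs/2 = 29.9 kHz, appears at 27.4 kHz.
38.05 kHz > fs/2 = 29.9 kHz, folds to fs − 38.05 kHz = 21.75 kHz.
Distinct values: {4.85 kHz, 5.15 kHz, 21.75 kHz, 27.4 kHz}.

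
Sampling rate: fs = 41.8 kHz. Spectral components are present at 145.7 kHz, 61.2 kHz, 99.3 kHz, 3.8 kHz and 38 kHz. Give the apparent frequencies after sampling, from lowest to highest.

fs/2 = 20.9 kHz.
145.7 kHz mod fs = 20.3 kHz.
20.3 kHz ≤ fs/2 = 20.9 kHz, appears at 20.3 kHz.
61.2 kHz mod fs = 19.4 kHz.
19.4 kHz ≤ fs/2 = 20.9 kHz, appears at 19.4 kHz.
99.3 kHz mod fs = 15.7 kHz.
15.7 kHz ≤ fs/2 = 20.9 kHz, appears at 15.7 kHz.
3.8 kHz ≤ fs/2 = 20.9 kHz, passes unchanged.
38 kHz > fs/2 = 20.9 kHz, folds to fs − 38 kHz = 3.8 kHz.
Distinct values: {3.8 kHz, 15.7 kHz, 19.4 kHz, 20.3 kHz}.

3.8 kHz, 15.7 kHz, 19.4 kHz, 20.3 kHz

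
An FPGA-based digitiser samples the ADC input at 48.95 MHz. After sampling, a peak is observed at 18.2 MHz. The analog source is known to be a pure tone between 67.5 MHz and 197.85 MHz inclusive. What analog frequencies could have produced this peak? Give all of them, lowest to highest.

79.7 MHz, 116.1 MHz, 128.65 MHz, 165.05 MHz, 177.6 MHz

Frequencies that alias to 18.2 MHz are k·fs ± 18.2 MHz for integer k ≥ 0.
k=0: 18.2 MHz.
k=1: 30.75 MHz, 67.15 MHz.
k=2: 79.7 MHz, 116.1 MHz.
k=3: 128.65 MHz, 165.05 MHz.
k=4: 177.6 MHz, 214 MHz.
k=5: 226.55 MHz, 262.95 MHz.
Within [67.5 MHz, 197.85 MHz]: 79.7 MHz, 116.1 MHz, 128.65 MHz, 165.05 MHz, 177.6 MHz.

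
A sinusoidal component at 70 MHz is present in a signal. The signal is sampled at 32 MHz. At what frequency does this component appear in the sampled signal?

6 MHz

70 MHz mod fs = 6 MHz.
6 MHz ≤ fs/2 = 16 MHz, appears at 6 MHz.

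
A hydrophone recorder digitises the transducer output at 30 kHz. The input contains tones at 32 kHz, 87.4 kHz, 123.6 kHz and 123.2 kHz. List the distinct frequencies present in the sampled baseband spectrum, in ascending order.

2 kHz, 2.6 kHz, 3.2 kHz, 3.6 kHz

fs/2 = 15 kHz.
32 kHz mod fs = 2 kHz.
2 kHz ≤ fs/2 = 15 kHz, appears at 2 kHz.
87.4 kHz mod fs = 27.4 kHz.
27.4 kHz > fs/2 = 15 kHz, folds to fs − 27.4 kHz = 2.6 kHz.
123.6 kHz mod fs = 3.6 kHz.
3.6 kHz ≤ fs/2 = 15 kHz, appears at 3.6 kHz.
123.2 kHz mod fs = 3.2 kHz.
3.2 kHz ≤ fs/2 = 15 kHz, appears at 3.2 kHz.
Distinct values: {2 kHz, 2.6 kHz, 3.2 kHz, 3.6 kHz}.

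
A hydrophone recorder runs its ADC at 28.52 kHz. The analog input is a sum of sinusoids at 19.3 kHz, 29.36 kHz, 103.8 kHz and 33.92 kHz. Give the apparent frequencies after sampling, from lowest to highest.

fs/2 = 14.26 kHz.
19.3 kHz > fs/2 = 14.26 kHz, folds to fs − 19.3 kHz = 9.22 kHz.
29.36 kHz mod fs = 0.84 kHz.
0.84 kHz ≤ fs/2 = 14.26 kHz, appears at 0.84 kHz.
103.8 kHz mod fs = 18.24 kHz.
18.24 kHz > fs/2 = 14.26 kHz, folds to fs − 18.24 kHz = 10.28 kHz.
33.92 kHz mod fs = 5.4 kHz.
5.4 kHz ≤ fs/2 = 14.26 kHz, appears at 5.4 kHz.
Distinct values: {0.84 kHz, 5.4 kHz, 9.22 kHz, 10.28 kHz}.

0.84 kHz, 5.4 kHz, 9.22 kHz, 10.28 kHz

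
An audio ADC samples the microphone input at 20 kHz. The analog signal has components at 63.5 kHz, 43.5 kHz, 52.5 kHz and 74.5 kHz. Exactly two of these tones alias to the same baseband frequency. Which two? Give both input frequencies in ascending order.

43.5 kHz, 63.5 kHz

fs/2 = 10 kHz.
63.5 kHz mod fs = 3.5 kHz.
3.5 kHz ≤ fs/2 = 10 kHz, appears at 3.5 kHz.
43.5 kHz mod fs = 3.5 kHz.
3.5 kHz ≤ fs/2 = 10 kHz, appears at 3.5 kHz.
52.5 kHz mod fs = 12.5 kHz.
12.5 kHz > fs/2 = 10 kHz, folds to fs − 12.5 kHz = 7.5 kHz.
74.5 kHz mod fs = 14.5 kHz.
14.5 kHz > fs/2 = 10 kHz, folds to fs − 14.5 kHz = 5.5 kHz.
43.5 kHz and 63.5 kHz both map to 3.5 kHz.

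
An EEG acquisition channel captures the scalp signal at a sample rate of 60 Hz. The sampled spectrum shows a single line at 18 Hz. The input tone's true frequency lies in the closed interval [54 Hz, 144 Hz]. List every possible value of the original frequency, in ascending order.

Frequencies that alias to 18 Hz are k·fs ± 18 Hz for integer k ≥ 0.
k=0: 18 Hz.
k=1: 42 Hz, 78 Hz.
k=2: 102 Hz, 138 Hz.
k=3: 162 Hz, 198 Hz.
Within [54 Hz, 144 Hz]: 78 Hz, 102 Hz, 138 Hz.

78 Hz, 102 Hz, 138 Hz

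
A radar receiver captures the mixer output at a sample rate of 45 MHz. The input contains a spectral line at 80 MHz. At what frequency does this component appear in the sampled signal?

10 MHz

80 MHz mod fs = 35 MHz.
35 MHz > fs/2 = 22.5 MHz, folds to fs − 35 MHz = 10 MHz.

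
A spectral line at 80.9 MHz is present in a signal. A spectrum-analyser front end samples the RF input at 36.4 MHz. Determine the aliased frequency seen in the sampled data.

80.9 MHz mod fs = 8.1 MHz.
8.1 MHz ≤ fs/2 = 18.2 MHz, appears at 8.1 MHz.

8.1 MHz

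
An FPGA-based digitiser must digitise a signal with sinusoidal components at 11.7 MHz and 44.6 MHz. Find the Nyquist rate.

Highest-frequency component: 44.6 MHz.
Nyquist rate = 2 × 44.6 MHz = 89.2 MHz.

89.2 MHz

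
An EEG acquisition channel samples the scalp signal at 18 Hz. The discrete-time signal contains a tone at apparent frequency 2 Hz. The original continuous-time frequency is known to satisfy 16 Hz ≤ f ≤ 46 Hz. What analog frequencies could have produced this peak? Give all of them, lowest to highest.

16 Hz, 20 Hz, 34 Hz, 38 Hz

Frequencies that alias to 2 Hz are k·fs ± 2 Hz for integer k ≥ 0.
k=0: 2 Hz.
k=1: 16 Hz, 20 Hz.
k=2: 34 Hz, 38 Hz.
k=3: 52 Hz, 56 Hz.
Within [16 Hz, 46 Hz]: 16 Hz, 20 Hz, 34 Hz, 38 Hz.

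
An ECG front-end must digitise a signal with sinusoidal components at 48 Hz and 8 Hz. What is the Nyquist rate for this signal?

96 Hz

Highest-frequency component: 48 Hz.
Nyquist rate = 2 × 48 Hz = 96 Hz.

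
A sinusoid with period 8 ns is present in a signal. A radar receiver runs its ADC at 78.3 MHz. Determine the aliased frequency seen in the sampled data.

31.6 MHz

T = 8 ns → f = 1/T = 125 MHz.
125 MHz mod fs = 46.7 MHz.
46.7 MHz > fs/2 = 39.15 MHz, folds to fs − 46.7 MHz = 31.6 MHz.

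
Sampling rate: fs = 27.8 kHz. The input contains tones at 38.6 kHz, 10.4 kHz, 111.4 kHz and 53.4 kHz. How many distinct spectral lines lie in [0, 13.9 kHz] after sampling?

4

fs/2 = 13.9 kHz.
38.6 kHz mod fs = 10.8 kHz.
10.8 kHz ≤ fs/2 = 13.9 kHz, appears at 10.8 kHz.
10.4 kHz ≤ fs/2 = 13.9 kHz, passes unchanged.
111.4 kHz mod fs = 0.2 kHz.
0.2 kHz ≤ fs/2 = 13.9 kHz, appears at 0.2 kHz.
53.4 kHz mod fs = 25.6 kHz.
25.6 kHz > fs/2 = 13.9 kHz, folds to fs − 25.6 kHz = 2.2 kHz.
Distinct values: {0.2 kHz, 2.2 kHz, 10.4 kHz, 10.8 kHz} → 4.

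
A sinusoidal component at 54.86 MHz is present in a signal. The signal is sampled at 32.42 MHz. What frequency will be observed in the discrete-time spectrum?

9.98 MHz

54.86 MHz mod fs = 22.44 MHz.
22.44 MHz > fs/2 = 16.21 MHz, folds to fs − 22.44 MHz = 9.98 MHz.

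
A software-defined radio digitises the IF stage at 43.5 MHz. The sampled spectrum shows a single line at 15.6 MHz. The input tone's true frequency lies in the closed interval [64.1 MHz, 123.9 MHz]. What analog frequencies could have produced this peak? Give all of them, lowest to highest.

71.4 MHz, 102.6 MHz, 114.9 MHz

Frequencies that alias to 15.6 MHz are k·fs ± 15.6 MHz for integer k ≥ 0.
k=0: 15.6 MHz.
k=1: 27.9 MHz, 59.1 MHz.
k=2: 71.4 MHz, 102.6 MHz.
k=3: 114.9 MHz, 146.1 MHz.
k=4: 158.4 MHz, 189.6 MHz.
Within [64.1 MHz, 123.9 MHz]: 71.4 MHz, 102.6 MHz, 114.9 MHz.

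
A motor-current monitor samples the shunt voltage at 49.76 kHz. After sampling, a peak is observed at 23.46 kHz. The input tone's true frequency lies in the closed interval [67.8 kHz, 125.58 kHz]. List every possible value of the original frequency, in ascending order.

Frequencies that alias to 23.46 kHz are k·fs ± 23.46 kHz for integer k ≥ 0.
k=0: 23.46 kHz.
k=1: 26.3 kHz, 73.22 kHz.
k=2: 76.06 kHz, 122.98 kHz.
k=3: 125.82 kHz, 172.74 kHz.
Within [67.8 kHz, 125.58 kHz]: 73.22 kHz, 76.06 kHz, 122.98 kHz.

73.22 kHz, 76.06 kHz, 122.98 kHz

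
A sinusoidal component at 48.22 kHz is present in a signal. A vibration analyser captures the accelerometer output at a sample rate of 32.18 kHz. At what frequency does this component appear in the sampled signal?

48.22 kHz mod fs = 16.04 kHz.
16.04 kHz ≤ fs/2 = 16.09 kHz, appears at 16.04 kHz.

16.04 kHz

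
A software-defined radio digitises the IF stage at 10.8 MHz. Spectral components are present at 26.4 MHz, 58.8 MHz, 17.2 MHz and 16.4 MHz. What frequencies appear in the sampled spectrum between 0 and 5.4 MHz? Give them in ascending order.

4.4 MHz, 4.8 MHz, 5.2 MHz

fs/2 = 5.4 MHz.
26.4 MHz mod fs = 4.8 MHz.
4.8 MHz ≤ fs/2 = 5.4 MHz, appears at 4.8 MHz.
58.8 MHz mod fs = 4.8 MHz.
4.8 MHz ≤ fs/2 = 5.4 MHz, appears at 4.8 MHz.
17.2 MHz mod fs = 6.4 MHz.
6.4 MHz > fs/2 = 5.4 MHz, folds to fs − 6.4 MHz = 4.4 MHz.
16.4 MHz mod fs = 5.6 MHz.
5.6 MHz > fs/2 = 5.4 MHz, folds to fs − 5.6 MHz = 5.2 MHz.
Distinct values: {4.4 MHz, 4.8 MHz, 5.2 MHz}.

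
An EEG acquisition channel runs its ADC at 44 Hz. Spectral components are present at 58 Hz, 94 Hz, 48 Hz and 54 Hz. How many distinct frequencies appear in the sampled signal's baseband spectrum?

4

fs/2 = 22 Hz.
58 Hz mod fs = 14 Hz.
14 Hz ≤ fs/2 = 22 Hz, appears at 14 Hz.
94 Hz mod fs = 6 Hz.
6 Hz ≤ fs/2 = 22 Hz, appears at 6 Hz.
48 Hz mod fs = 4 Hz.
4 Hz ≤ fs/2 = 22 Hz, appears at 4 Hz.
54 Hz mod fs = 10 Hz.
10 Hz ≤ fs/2 = 22 Hz, appears at 10 Hz.
Distinct values: {4 Hz, 6 Hz, 10 Hz, 14 Hz} → 4.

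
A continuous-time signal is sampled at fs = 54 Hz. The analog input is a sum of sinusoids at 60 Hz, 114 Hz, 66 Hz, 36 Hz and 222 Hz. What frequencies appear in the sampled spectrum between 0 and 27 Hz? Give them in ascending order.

fs/2 = 27 Hz.
60 Hz mod fs = 6 Hz.
6 Hz ≤ fs/2 = 27 Hz, appears at 6 Hz.
114 Hz mod fs = 6 Hz.
6 Hz ≤ fs/2 = 27 Hz, appears at 6 Hz.
66 Hz mod fs = 12 Hz.
12 Hz ≤ fs/2 = 27 Hz, appears at 12 Hz.
36 Hz > fs/2 = 27 Hz, folds to fs − 36 Hz = 18 Hz.
222 Hz mod fs = 6 Hz.
6 Hz ≤ fs/2 = 27 Hz, appears at 6 Hz.
Distinct values: {6 Hz, 12 Hz, 18 Hz}.

6 Hz, 12 Hz, 18 Hz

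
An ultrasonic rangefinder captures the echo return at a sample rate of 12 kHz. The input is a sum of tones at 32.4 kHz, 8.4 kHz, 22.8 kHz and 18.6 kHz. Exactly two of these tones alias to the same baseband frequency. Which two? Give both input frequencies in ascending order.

fs/2 = 6 kHz.
32.4 kHz mod fs = 8.4 kHz.
8.4 kHz > fs/2 = 6 kHz, folds to fs − 8.4 kHz = 3.6 kHz.
8.4 kHz > fs/2 = 6 kHz, folds to fs − 8.4 kHz = 3.6 kHz.
22.8 kHz mod fs = 10.8 kHz.
10.8 kHz > fs/2 = 6 kHz, folds to fs − 10.8 kHz = 1.2 kHz.
18.6 kHz mod fs = 6.6 kHz.
6.6 kHz > fs/2 = 6 kHz, folds to fs − 6.6 kHz = 5.4 kHz.
8.4 kHz and 32.4 kHz both map to 3.6 kHz.

8.4 kHz, 32.4 kHz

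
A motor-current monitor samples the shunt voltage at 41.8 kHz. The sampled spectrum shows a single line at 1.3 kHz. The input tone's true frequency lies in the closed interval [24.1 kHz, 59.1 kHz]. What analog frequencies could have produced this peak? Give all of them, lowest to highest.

Frequencies that alias to 1.3 kHz are k·fs ± 1.3 kHz for integer k ≥ 0.
k=0: 1.3 kHz.
k=1: 40.5 kHz, 43.1 kHz.
k=2: 82.3 kHz, 84.9 kHz.
Within [24.1 kHz, 59.1 kHz]: 40.5 kHz, 43.1 kHz.

40.5 kHz, 43.1 kHz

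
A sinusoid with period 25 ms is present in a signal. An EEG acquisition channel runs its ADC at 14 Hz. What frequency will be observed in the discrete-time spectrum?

2 Hz

T = 25 ms → f = 1/T = 40 Hz.
40 Hz mod fs = 12 Hz.
12 Hz > fs/2 = 7 Hz, folds to fs − 12 Hz = 2 Hz.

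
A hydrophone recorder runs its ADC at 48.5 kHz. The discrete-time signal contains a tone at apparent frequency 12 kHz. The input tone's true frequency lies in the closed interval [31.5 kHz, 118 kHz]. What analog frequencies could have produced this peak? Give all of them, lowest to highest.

36.5 kHz, 60.5 kHz, 85 kHz, 109 kHz

Frequencies that alias to 12 kHz are k·fs ± 12 kHz for integer k ≥ 0.
k=0: 12 kHz.
k=1: 36.5 kHz, 60.5 kHz.
k=2: 85 kHz, 109 kHz.
k=3: 133.5 kHz, 157.5 kHz.
Within [31.5 kHz, 118 kHz]: 36.5 kHz, 60.5 kHz, 85 kHz, 109 kHz.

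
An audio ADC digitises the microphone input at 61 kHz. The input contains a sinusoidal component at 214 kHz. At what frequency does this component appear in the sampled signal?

30 kHz

214 kHz mod fs = 31 kHz.
31 kHz > fs/2 = 30.5 kHz, folds to fs − 31 kHz = 30 kHz.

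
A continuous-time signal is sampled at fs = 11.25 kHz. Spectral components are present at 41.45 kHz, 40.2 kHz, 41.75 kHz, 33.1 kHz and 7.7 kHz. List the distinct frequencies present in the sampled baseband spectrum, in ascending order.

fs/2 = 5.625 kHz.
41.45 kHz mod fs = 7.7 kHz.
7.7 kHz > fs/2 = 5.625 kHz, folds to fs − 7.7 kHz = 3.55 kHz.
40.2 kHz mod fs = 6.45 kHz.
6.45 kHz > fs/2 = 5.625 kHz, folds to fs − 6.45 kHz = 4.8 kHz.
41.75 kHz mod fs = 8 kHz.
8 kHz > fs/2 = 5.625 kHz, folds to fs − 8 kHz = 3.25 kHz.
33.1 kHz mod fs = 10.6 kHz.
10.6 kHz > fs/2 = 5.625 kHz, folds to fs − 10.6 kHz = 0.65 kHz.
7.7 kHz > fs/2 = 5.625 kHz, folds to fs − 7.7 kHz = 3.55 kHz.
Distinct values: {0.65 kHz, 3.25 kHz, 3.55 kHz, 4.8 kHz}.

0.65 kHz, 3.25 kHz, 3.55 kHz, 4.8 kHz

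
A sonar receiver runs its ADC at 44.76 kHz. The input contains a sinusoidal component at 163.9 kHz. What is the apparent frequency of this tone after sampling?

163.9 kHz mod fs = 29.62 kHz.
29.62 kHz > fs/2 = 22.38 kHz, folds to fs − 29.62 kHz = 15.14 kHz.

15.14 kHz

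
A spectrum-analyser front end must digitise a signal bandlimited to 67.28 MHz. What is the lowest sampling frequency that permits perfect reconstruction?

134.56 MHz

Nyquist rate = 2 × 67.28 MHz = 134.56 MHz.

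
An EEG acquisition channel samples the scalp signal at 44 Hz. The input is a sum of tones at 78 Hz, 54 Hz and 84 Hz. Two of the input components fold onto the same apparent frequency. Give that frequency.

fs/2 = 22 Hz.
78 Hz mod fs = 34 Hz.
34 Hz > fs/2 = 22 Hz, folds to fs − 34 Hz = 10 Hz.
54 Hz mod fs = 10 Hz.
10 Hz ≤ fs/2 = 22 Hz, appears at 10 Hz.
84 Hz mod fs = 40 Hz.
40 Hz > fs/2 = 22 Hz, folds to fs − 40 Hz = 4 Hz.
54 Hz and 78 Hz both map to 10 Hz.

10 Hz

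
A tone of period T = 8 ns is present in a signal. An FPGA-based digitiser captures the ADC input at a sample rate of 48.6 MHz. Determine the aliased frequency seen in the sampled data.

T = 8 ns → f = 1/T = 125 MHz.
125 MHz mod fs = 27.8 MHz.
27.8 MHz > fs/2 = 24.3 MHz, folds to fs − 27.8 MHz = 20.8 MHz.

20.8 MHz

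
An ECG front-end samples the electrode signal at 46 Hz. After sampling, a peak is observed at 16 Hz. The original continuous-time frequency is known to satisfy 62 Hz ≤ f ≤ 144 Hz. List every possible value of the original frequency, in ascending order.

Frequencies that alias to 16 Hz are k·fs ± 16 Hz for integer k ≥ 0.
k=0: 16 Hz.
k=1: 30 Hz, 62 Hz.
k=2: 76 Hz, 108 Hz.
k=3: 122 Hz, 154 Hz.
k=4: 168 Hz, 200 Hz.
Within [62 Hz, 144 Hz]: 62 Hz, 76 Hz, 108 Hz, 122 Hz.

62 Hz, 76 Hz, 108 Hz, 122 Hz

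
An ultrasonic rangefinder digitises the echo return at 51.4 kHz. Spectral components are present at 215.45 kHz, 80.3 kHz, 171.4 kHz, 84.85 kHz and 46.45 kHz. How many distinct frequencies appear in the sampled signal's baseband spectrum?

5

fs/2 = 25.7 kHz.
215.45 kHz mod fs = 9.85 kHz.
9.85 kHz ≤ fs/2 = 25.7 kHz, appears at 9.85 kHz.
80.3 kHz mod fs = 28.9 kHz.
28.9 kHz > fs/2 = 25.7 kHz, folds to fs − 28.9 kHz = 22.5 kHz.
171.4 kHz mod fs = 17.2 kHz.
17.2 kHz ≤ fs/2 = 25.7 kHz, appears at 17.2 kHz.
84.85 kHz mod fs = 33.45 kHz.
33.45 kHz > fs/2 = 25.7 kHz, folds to fs − 33.45 kHz = 17.95 kHz.
46.45 kHz > fs/2 = 25.7 kHz, folds to fs − 46.45 kHz = 4.95 kHz.
Distinct values: {4.95 kHz, 9.85 kHz, 17.2 kHz, 17.95 kHz, 22.5 kHz} → 5.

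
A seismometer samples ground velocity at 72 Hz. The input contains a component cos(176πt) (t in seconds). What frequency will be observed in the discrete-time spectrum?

ω = 176π rad/s → f = ω/(2π) = 88 Hz.
88 Hz mod fs = 16 Hz.
16 Hz ≤ fs/2 = 36 Hz, appears at 16 Hz.

16 Hz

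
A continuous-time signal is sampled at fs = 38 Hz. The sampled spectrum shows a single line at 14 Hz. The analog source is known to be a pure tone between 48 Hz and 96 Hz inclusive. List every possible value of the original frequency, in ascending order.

Frequencies that alias to 14 Hz are k·fs ± 14 Hz for integer k ≥ 0.
k=0: 14 Hz.
k=1: 24 Hz, 52 Hz.
k=2: 62 Hz, 90 Hz.
k=3: 100 Hz, 128 Hz.
Within [48 Hz, 96 Hz]: 52 Hz, 62 Hz, 90 Hz.

52 Hz, 62 Hz, 90 Hz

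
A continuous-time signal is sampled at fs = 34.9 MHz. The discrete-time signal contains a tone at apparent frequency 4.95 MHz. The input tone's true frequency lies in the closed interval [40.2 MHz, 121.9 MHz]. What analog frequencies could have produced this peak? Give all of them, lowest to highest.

64.85 MHz, 74.75 MHz, 99.75 MHz, 109.65 MHz

Frequencies that alias to 4.95 MHz are k·fs ± 4.95 MHz for integer k ≥ 0.
k=0: 4.95 MHz.
k=1: 29.95 MHz, 39.85 MHz.
k=2: 64.85 MHz, 74.75 MHz.
k=3: 99.75 MHz, 109.65 MHz.
k=4: 134.65 MHz, 144.55 MHz.
Within [40.2 MHz, 121.9 MHz]: 64.85 MHz, 74.75 MHz, 99.75 MHz, 109.65 MHz.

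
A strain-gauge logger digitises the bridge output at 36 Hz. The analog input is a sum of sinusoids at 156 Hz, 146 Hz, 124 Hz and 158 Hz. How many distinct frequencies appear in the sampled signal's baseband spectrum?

4

fs/2 = 18 Hz.
156 Hz mod fs = 12 Hz.
12 Hz ≤ fs/2 = 18 Hz, appears at 12 Hz.
146 Hz mod fs = 2 Hz.
2 Hz ≤ fs/2 = 18 Hz, appears at 2 Hz.
124 Hz mod fs = 16 Hz.
16 Hz ≤ fs/2 = 18 Hz, appears at 16 Hz.
158 Hz mod fs = 14 Hz.
14 Hz ≤ fs/2 = 18 Hz, appears at 14 Hz.
Distinct values: {2 Hz, 12 Hz, 14 Hz, 16 Hz} → 4.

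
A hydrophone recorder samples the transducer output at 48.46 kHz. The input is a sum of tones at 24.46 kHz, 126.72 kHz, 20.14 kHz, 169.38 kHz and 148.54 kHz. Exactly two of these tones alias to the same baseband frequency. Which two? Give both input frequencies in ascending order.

fs/2 = 24.23 kHz.
24.46 kHz > fs/2 = 24.23 kHz, folds to fs − 24.46 kHz = 24 kHz.
126.72 kHz mod fs = 29.8 kHz.
29.8 kHz > fs/2 = 24.23 kHz, folds to fs − 29.8 kHz = 18.66 kHz.
20.14 kHz ≤ fs/2 = 24.23 kHz, passes unchanged.
169.38 kHz mod fs = 24 kHz.
24 kHz ≤ fs/2 = 24.23 kHz, appears at 24 kHz.
148.54 kHz mod fs = 3.16 kHz.
3.16 kHz ≤ fs/2 = 24.23 kHz, appears at 3.16 kHz.
24.46 kHz and 169.38 kHz both map to 24 kHz.

24.46 kHz, 169.38 kHz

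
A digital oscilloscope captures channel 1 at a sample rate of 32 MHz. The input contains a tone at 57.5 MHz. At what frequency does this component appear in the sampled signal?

57.5 MHz mod fs = 25.5 MHz.
25.5 MHz > fs/2 = 16 MHz, folds to fs − 25.5 MHz = 6.5 MHz.

6.5 MHz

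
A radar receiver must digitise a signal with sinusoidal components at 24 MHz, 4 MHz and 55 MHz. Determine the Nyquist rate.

110 MHz

Highest-frequency component: 55 MHz.
Nyquist rate = 2 × 55 MHz = 110 MHz.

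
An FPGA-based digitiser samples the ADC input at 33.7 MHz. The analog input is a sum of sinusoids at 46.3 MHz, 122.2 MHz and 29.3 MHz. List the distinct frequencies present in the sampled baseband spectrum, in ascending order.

fs/2 = 16.85 MHz.
46.3 MHz mod fs = 12.6 MHz.
12.6 MHz ≤ fs/2 = 16.85 MHz, appears at 12.6 MHz.
122.2 MHz mod fs = 21.1 MHz.
21.1 MHz > fs/2 = 16.85 MHz, folds to fs − 21.1 MHz = 12.6 MHz.
29.3 MHz > fs/2 = 16.85 MHz, folds to fs − 29.3 MHz = 4.4 MHz.
Distinct values: {4.4 MHz, 12.6 MHz}.

4.4 MHz, 12.6 MHz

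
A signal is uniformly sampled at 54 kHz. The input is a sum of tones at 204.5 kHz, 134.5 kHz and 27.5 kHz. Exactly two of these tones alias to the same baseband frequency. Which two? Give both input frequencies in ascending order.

fs/2 = 27 kHz.
204.5 kHz mod fs = 42.5 kHz.
42.5 kHz > fs/2 = 27 kHz, folds to fs − 42.5 kHz = 11.5 kHz.
134.5 kHz mod fs = 26.5 kHz.
26.5 kHz ≤ fs/2 = 27 kHz, appears at 26.5 kHz.
27.5 kHz > fs/2 = 27 kHz, folds to fs − 27.5 kHz = 26.5 kHz.
27.5 kHz and 134.5 kHz both map to 26.5 kHz.

27.5 kHz, 134.5 kHz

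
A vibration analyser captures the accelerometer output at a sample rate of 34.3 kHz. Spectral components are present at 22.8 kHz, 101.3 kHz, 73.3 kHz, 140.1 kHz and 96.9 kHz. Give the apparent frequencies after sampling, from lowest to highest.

1.6 kHz, 2.9 kHz, 4.7 kHz, 6 kHz, 11.5 kHz

fs/2 = 17.15 kHz.
22.8 kHz > fs/2 = 17.15 kHz, folds to fs − 22.8 kHz = 11.5 kHz.
101.3 kHz mod fs = 32.7 kHz.
32.7 kHz > fs/2 = 17.15 kHz, folds to fs − 32.7 kHz = 1.6 kHz.
73.3 kHz mod fs = 4.7 kHz.
4.7 kHz ≤ fs/2 = 17.15 kHz, appears at 4.7 kHz.
140.1 kHz mod fs = 2.9 kHz.
2.9 kHz ≤ fs/2 = 17.15 kHz, appears at 2.9 kHz.
96.9 kHz mod fs = 28.3 kHz.
28.3 kHz > fs/2 = 17.15 kHz, folds to fs − 28.3 kHz = 6 kHz.
Distinct values: {1.6 kHz, 2.9 kHz, 4.7 kHz, 6 kHz, 11.5 kHz}.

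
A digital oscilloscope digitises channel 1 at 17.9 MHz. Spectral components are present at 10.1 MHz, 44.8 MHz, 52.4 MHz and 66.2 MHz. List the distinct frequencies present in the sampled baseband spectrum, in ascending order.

1.3 MHz, 5.4 MHz, 7.8 MHz, 8.9 MHz

fs/2 = 8.95 MHz.
10.1 MHz > fs/2 = 8.95 MHz, folds to fs − 10.1 MHz = 7.8 MHz.
44.8 MHz mod fs = 9 MHz.
9 MHz > fs/2 = 8.95 MHz, folds to fs − 9 MHz = 8.9 MHz.
52.4 MHz mod fs = 16.6 MHz.
16.6 MHz > fs/2 = 8.95 MHz, folds to fs − 16.6 MHz = 1.3 MHz.
66.2 MHz mod fs = 12.5 MHz.
12.5 MHz > fs/2 = 8.95 MHz, folds to fs − 12.5 MHz = 5.4 MHz.
Distinct values: {1.3 MHz, 5.4 MHz, 7.8 MHz, 8.9 MHz}.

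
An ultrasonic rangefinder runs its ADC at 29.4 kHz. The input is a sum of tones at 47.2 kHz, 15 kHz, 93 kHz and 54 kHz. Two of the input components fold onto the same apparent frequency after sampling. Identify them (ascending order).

fs/2 = 14.7 kHz.
47.2 kHz mod fs = 17.8 kHz.
17.8 kHz > fs/2 = 14.7 kHz, folds to fs − 17.8 kHz = 11.6 kHz.
15 kHz > fs/2 = 14.7 kHz, folds to fs − 15 kHz = 14.4 kHz.
93 kHz mod fs = 4.8 kHz.
4.8 kHz ≤ fs/2 = 14.7 kHz, appears at 4.8 kHz.
54 kHz mod fs = 24.6 kHz.
24.6 kHz > fs/2 = 14.7 kHz, folds to fs − 24.6 kHz = 4.8 kHz.
54 kHz and 93 kHz both map to 4.8 kHz.

54 kHz, 93 kHz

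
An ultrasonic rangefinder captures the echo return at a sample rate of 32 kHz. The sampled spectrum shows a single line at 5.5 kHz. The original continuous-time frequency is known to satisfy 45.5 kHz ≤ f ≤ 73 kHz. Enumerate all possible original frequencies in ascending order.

Frequencies that alias to 5.5 kHz are k·fs ± 5.5 kHz for integer k ≥ 0.
k=0: 5.5 kHz.
k=1: 26.5 kHz, 37.5 kHz.
k=2: 58.5 kHz, 69.5 kHz.
k=3: 90.5 kHz, 101.5 kHz.
Within [45.5 kHz, 73 kHz]: 58.5 kHz, 69.5 kHz.

58.5 kHz, 69.5 kHz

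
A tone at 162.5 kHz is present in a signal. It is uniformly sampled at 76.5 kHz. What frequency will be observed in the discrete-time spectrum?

9.5 kHz

162.5 kHz mod fs = 9.5 kHz.
9.5 kHz ≤ fs/2 = 38.25 kHz, appears at 9.5 kHz.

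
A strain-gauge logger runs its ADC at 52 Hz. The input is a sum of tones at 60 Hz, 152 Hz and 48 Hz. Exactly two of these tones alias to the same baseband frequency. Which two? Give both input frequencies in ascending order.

fs/2 = 26 Hz.
60 Hz mod fs = 8 Hz.
8 Hz ≤ fs/2 = 26 Hz, appears at 8 Hz.
152 Hz mod fs = 48 Hz.
48 Hz > fs/2 = 26 Hz, folds to fs − 48 Hz = 4 Hz.
48 Hz > fs/2 = 26 Hz, folds to fs − 48 Hz = 4 Hz.
48 Hz and 152 Hz both map to 4 Hz.

48 Hz, 152 Hz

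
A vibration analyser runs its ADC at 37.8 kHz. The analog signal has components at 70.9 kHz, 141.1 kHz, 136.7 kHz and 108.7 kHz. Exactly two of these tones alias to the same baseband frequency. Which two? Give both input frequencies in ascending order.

fs/2 = 18.9 kHz.
70.9 kHz mod fs = 33.1 kHz.
33.1 kHz > fs/2 = 18.9 kHz, folds to fs − 33.1 kHz = 4.7 kHz.
141.1 kHz mod fs = 27.7 kHz.
27.7 kHz > fs/2 = 18.9 kHz, folds to fs − 27.7 kHz = 10.1 kHz.
136.7 kHz mod fs = 23.3 kHz.
23.3 kHz > fs/2 = 18.9 kHz, folds to fs − 23.3 kHz = 14.5 kHz.
108.7 kHz mod fs = 33.1 kHz.
33.1 kHz > fs/2 = 18.9 kHz, folds to fs − 33.1 kHz = 4.7 kHz.
70.9 kHz and 108.7 kHz both map to 4.7 kHz.

70.9 kHz, 108.7 kHz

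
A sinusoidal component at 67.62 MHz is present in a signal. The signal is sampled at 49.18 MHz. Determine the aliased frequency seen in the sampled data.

67.62 MHz mod fs = 18.44 MHz.
18.44 MHz ≤ fs/2 = 24.59 MHz, appears at 18.44 MHz.

18.44 MHz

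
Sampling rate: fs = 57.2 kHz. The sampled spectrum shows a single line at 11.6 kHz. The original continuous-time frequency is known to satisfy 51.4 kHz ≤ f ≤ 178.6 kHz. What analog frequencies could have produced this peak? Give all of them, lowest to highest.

68.8 kHz, 102.8 kHz, 126 kHz, 160 kHz

Frequencies that alias to 11.6 kHz are k·fs ± 11.6 kHz for integer k ≥ 0.
k=0: 11.6 kHz.
k=1: 45.6 kHz, 68.8 kHz.
k=2: 102.8 kHz, 126 kHz.
k=3: 160 kHz, 183.2 kHz.
k=4: 217.2 kHz, 240.4 kHz.
Within [51.4 kHz, 178.6 kHz]: 68.8 kHz, 102.8 kHz, 126 kHz, 160 kHz.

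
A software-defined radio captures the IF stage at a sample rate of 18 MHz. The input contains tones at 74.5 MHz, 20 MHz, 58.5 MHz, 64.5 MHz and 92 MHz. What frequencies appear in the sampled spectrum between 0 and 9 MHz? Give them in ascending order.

fs/2 = 9 MHz.
74.5 MHz mod fs = 2.5 MHz.
2.5 MHz ≤ fs/2 = 9 MHz, appears at 2.5 MHz.
20 MHz mod fs = 2 MHz.
2 MHz ≤ fs/2 = 9 MHz, appears at 2 MHz.
58.5 MHz mod fs = 4.5 MHz.
4.5 MHz ≤ fs/2 = 9 MHz, appears at 4.5 MHz.
64.5 MHz mod fs = 10.5 MHz.
10.5 MHz > fs/2 = 9 MHz, folds to fs − 10.5 MHz = 7.5 MHz.
92 MHz mod fs = 2 MHz.
2 MHz ≤ fs/2 = 9 MHz, appears at 2 MHz.
Distinct values: {2 MHz, 2.5 MHz, 4.5 MHz, 7.5 MHz}.

2 MHz, 2.5 MHz, 4.5 MHz, 7.5 MHz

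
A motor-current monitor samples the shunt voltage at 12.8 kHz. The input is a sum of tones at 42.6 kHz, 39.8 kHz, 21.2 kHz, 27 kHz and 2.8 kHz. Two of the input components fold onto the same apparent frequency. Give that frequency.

fs/2 = 6.4 kHz.
42.6 kHz mod fs = 4.2 kHz.
4.2 kHz ≤ fs/2 = 6.4 kHz, appears at 4.2 kHz.
39.8 kHz mod fs = 1.4 kHz.
1.4 kHz ≤ fs/2 = 6.4 kHz, appears at 1.4 kHz.
21.2 kHz mod fs = 8.4 kHz.
8.4 kHz > fs/2 = 6.4 kHz, folds to fs − 8.4 kHz = 4.4 kHz.
27 kHz mod fs = 1.4 kHz.
1.4 kHz ≤ fs/2 = 6.4 kHz, appears at 1.4 kHz.
2.8 kHz ≤ fs/2 = 6.4 kHz, passes unchanged.
27 kHz and 39.8 kHz both map to 1.4 kHz.

1.4 kHz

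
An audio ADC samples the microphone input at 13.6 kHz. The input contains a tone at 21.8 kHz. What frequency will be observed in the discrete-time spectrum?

21.8 kHz mod fs = 8.2 kHz.
8.2 kHz > fs/2 = 6.8 kHz, folds to fs − 8.2 kHz = 5.4 kHz.

5.4 kHz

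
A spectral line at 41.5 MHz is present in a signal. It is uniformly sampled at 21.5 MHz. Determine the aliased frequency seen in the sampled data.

1.5 MHz

41.5 MHz mod fs = 20 MHz.
20 MHz > fs/2 = 10.75 MHz, folds to fs − 20 MHz = 1.5 MHz.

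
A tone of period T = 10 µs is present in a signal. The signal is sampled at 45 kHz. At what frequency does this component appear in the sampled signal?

T = 10 µs → f = 1/T = 100 kHz.
100 kHz mod fs = 10 kHz.
10 kHz ≤ fs/2 = 22.5 kHz, appears at 10 kHz.

10 kHz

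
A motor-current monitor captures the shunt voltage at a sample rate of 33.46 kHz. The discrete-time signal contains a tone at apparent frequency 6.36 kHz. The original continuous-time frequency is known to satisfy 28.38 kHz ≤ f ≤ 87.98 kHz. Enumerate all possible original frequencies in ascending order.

Frequencies that alias to 6.36 kHz are k·fs ± 6.36 kHz for integer k ≥ 0.
k=0: 6.36 kHz.
k=1: 27.1 kHz, 39.82 kHz.
k=2: 60.56 kHz, 73.28 kHz.
k=3: 94.02 kHz, 106.74 kHz.
Within [28.38 kHz, 87.98 kHz]: 39.82 kHz, 60.56 kHz, 73.28 kHz.

39.82 kHz, 60.56 kHz, 73.28 kHz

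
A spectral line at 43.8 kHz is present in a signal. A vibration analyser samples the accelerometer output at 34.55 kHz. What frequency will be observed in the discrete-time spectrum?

43.8 kHz mod fs = 9.25 kHz.
9.25 kHz ≤ fs/2 = 17.275 kHz, appears at 9.25 kHz.

9.25 kHz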